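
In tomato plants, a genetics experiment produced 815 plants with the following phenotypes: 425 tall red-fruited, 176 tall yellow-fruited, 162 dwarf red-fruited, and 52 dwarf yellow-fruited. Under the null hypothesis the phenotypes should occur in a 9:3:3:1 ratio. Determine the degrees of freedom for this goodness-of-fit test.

3

A goodness-of-fit test with 4 phenotype classes has df = 4 − 1 = 3.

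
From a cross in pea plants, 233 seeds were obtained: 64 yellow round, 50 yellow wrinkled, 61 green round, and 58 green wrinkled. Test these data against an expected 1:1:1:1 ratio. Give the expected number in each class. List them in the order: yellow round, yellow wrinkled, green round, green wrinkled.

Total ratio parts = 4. Expected numbers out of 233:
  yellow round: 233 × 1/4 = 58.25
  yellow wrinkled: 233 × 1/4 = 58.25
  green round: 233 × 1/4 = 58.25
  green wrinkled: 233 × 1/4 = 58.25

58.25, 58.25, 58.25, 58.25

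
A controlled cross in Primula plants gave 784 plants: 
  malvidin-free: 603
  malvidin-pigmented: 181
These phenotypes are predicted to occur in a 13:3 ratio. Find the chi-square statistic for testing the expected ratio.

Expected counts for N = 784 under a 13:3 ratio (total parts = 16):
  malvidin-free: 784 × 13/16 = 637
  malvidin-pigmented: 784 × 3/16 = 147
χ² = Σ (O − E)² / E
  malvidin-free: (603 − 637)² / 637 = 1.8148
  malvidin-pigmented: (181 − 147)² / 147 = 7.8639
χ² = 1.8148 + 7.8639 = 9.6787 ≈ 9.679

9.679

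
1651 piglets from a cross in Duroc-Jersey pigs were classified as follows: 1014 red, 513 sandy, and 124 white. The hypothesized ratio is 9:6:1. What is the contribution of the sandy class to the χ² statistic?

Expected counts for N = 1651 under a 9:6:1 ratio (total parts = 16):
  red: 1651 × 9/16 = 928.6875
  sandy: 1651 × 6/16 = 619.125
  white: 1651 × 1/16 = 103.1875
Contribution of sandy: (513 − 619.125)² / 619.125 = 18.1910

18.191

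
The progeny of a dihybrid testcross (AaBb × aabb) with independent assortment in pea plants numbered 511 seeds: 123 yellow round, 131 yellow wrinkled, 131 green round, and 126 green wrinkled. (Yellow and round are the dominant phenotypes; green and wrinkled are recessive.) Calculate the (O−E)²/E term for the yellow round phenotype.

0.177

A dihybrid testcross with independent assortment gives a 1:1:1:1 ratio.
Under the 1:1:1:1 hypothesis (Σ ratio = 4, N = 511):
  yellow round: 511 × 1/4 = 127.75
  yellow wrinkled: 511 × 1/4 = 127.75
  green round: 511 × 1/4 = 127.75
  green wrinkled: 511 × 1/4 = 127.75
Contribution of yellow round: (123 − 127.75)² / 127.75 = 0.1766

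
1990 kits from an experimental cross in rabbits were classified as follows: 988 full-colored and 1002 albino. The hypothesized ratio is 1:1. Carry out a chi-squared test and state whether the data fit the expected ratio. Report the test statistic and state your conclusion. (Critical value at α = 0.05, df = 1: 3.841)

0.098; consistent

Expected counts for N = 1990 under a 1:1 ratio (total parts = 2):
  full-colored: 1990 × 1/2 = 995
  albino: 1990 × 1/2 = 995
χ² = Σ (O − E)² / E
  full-colored: (988 − 995)² / 995 = 0.0492
  albino: (1002 − 995)² / 995 = 0.0492
χ² = 0.0492 + 0.0492 = 0.0984 ≈ 0.098
Degrees of freedom = 2 − 1 = 1; critical value at α = 0.05 is 3.841.
Since 0.098 < 3.841, we fail to reject the null hypothesis — the data are consistent with the 1:1 ratio.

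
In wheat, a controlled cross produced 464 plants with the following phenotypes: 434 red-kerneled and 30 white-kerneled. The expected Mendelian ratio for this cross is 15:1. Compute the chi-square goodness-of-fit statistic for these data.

The 15:1 ratio has 16 parts, so with N = 464 the expected counts are:
  red-kerneled: 464 × 15/16 = 435
  white-kerneled: 464 × 1/16 = 29
χ² = Σ (O − E)² / E
  red-kerneled: (434 − 435)² / 435 = 0.0023
  white-kerneled: (30 − 29)² / 29 = 0.0345
χ² = 0.0023 + 0.0345 = 0.0368 ≈ 0.037

0.037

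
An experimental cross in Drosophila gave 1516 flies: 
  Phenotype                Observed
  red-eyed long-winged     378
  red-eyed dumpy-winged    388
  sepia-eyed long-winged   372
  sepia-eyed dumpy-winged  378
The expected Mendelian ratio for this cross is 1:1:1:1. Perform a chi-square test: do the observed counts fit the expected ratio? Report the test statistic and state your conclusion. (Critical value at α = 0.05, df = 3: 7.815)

Expected counts for N = 1516 under a 1:1:1:1 ratio (total parts = 4):
  red-eyed long-winged: 1516 × 1/4 = 379
  red-eyed dumpy-winged: 1516 × 1/4 = 379
  sepia-eyed long-winged: 1516 × 1/4 = 379
  sepia-eyed dumpy-winged: 1516 × 1/4 = 379
χ² = Σ (O − E)² / E
  red-eyed long-winged: (378 − 379)² / 379 = 0.0026
  red-eyed dumpy-winged: (388 − 379)² / 379 = 0.2137
  sepia-eyed long-winged: (372 − 379)² / 379 = 0.1293
  sepia-eyed dumpy-winged: (378 − 379)² / 379 = 0.0026
χ² = 0.0026 + 0.2137 + 0.1293 + 0.0026 = 0.3482 ≈ 0.348
Degrees of freedom = 4 − 1 = 3; critical value at α = 0.05 is 7.815.
Since 0.348 < 7.815, we fail to reject the null hypothesis — the data are consistent with the 1:1:1:1 ratio.

0.348; consistent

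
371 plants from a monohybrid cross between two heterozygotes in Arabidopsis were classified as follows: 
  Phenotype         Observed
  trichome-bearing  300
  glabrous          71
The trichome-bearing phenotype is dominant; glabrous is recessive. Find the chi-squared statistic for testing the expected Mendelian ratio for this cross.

For a monohybrid cross between heterozygotes with complete dominance, the expected phenotypic ratio is 3:1.
The 3:1 ratio has 4 parts, so with N = 371 the expected counts are:
  trichome-bearing: 371 × 3/4 = 278.25
  glabrous: 371 × 1/4 = 92.75
χ² = Σ (O − E)² / E
  trichome-bearing: (300 − 278.25)² / 278.25 = 1.7001
  glabrous: (71 − 92.75)² / 92.75 = 5.1004
χ² = 1.7001 + 5.1004 = 6.8005 ≈ 6.801

6.801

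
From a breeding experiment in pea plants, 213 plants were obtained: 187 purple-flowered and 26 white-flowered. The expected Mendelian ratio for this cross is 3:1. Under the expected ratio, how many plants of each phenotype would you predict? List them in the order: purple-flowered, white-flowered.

Total ratio parts = 4. Expected numbers out of 213:
  purple-flowered: 213 × 3/4 = 159.75
  white-flowered: 213 × 1/4 = 53.25

159.75, 53.25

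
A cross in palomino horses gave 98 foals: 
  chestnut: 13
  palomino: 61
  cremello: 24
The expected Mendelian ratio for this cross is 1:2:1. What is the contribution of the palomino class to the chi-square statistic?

Total ratio parts = 4. Expected numbers out of 98:
  chestnut: 98 × 1/4 = 24.5
  palomino: 98 × 2/4 = 49
  cremello: 98 × 1/4 = 24.5
Contribution of palomino: (61 − 49)² / 49 = 2.9388

2.939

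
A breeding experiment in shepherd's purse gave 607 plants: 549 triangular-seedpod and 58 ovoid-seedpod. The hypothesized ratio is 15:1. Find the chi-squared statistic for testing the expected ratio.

11.317

Expected counts for N = 607 under a 15:1 ratio (total parts = 16):
  triangular-seedpod: 607 × 15/16 = 569.0625
  ovoid-seedpod: 607 × 1/16 = 37.9375
χ² = Σ (O − E)² / E
  triangular-seedpod: (549 − 569.0625)² / 569.0625 = 0.7073
  ovoid-seedpod: (58 − 37.9375)² / 37.9375 = 10.6097
χ² = 0.7073 + 10.6097 = 11.317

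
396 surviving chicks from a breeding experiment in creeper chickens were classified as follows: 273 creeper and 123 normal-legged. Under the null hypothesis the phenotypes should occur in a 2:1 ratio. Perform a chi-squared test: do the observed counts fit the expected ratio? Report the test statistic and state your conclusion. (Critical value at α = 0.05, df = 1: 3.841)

Under the 2:1 hypothesis (Σ ratio = 3, N = 396):
  creeper: 396 × 2/3 = 264
  normal-legged: 396 × 1/3 = 132
χ² = Σ (O − E)² / E
  creeper: (273 − 264)² / 264 = 0.3068
  normal-legged: (123 − 132)² / 132 = 0.6136
χ² = 0.3068 + 0.6136 = 0.9204 ≈ 0.920
Degrees of freedom = 2 − 1 = 1; critical value at α = 0.05 is 3.841.
Since 0.920 < 3.841, we fail to reject the null hypothesis — the data are consistent with the 2:1 ratio.

0.920; consistent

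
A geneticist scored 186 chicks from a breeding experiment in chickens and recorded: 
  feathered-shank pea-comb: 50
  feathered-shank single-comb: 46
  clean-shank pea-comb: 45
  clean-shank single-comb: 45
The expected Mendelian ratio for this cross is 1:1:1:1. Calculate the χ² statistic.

The 1:1:1:1 ratio has 4 parts, so with N = 186 the expected counts are:
  feathered-shank pea-comb: 186 × 1/4 = 46.5
  feathered-shank single-comb: 186 × 1/4 = 46.5
  clean-shank pea-comb: 186 × 1/4 = 46.5
  clean-shank single-comb: 186 × 1/4 = 46.5
χ² = Σ (O − E)² / E
  feathered-shank pea-comb: (50 − 46.5)² / 46.5 = 0.2634
  feathered-shank single-comb: (46 − 46.5)² / 46.5 = 0.0054
  clean-shank pea-comb: (45 − 46.5)² / 46.5 = 0.0484
  clean-shank single-comb: (45 − 46.5)² / 46.5 = 0.0484
χ² = 0.2634 + 0.0054 + 0.0484 + 0.0484 = 0.3656 ≈ 0.366

0.366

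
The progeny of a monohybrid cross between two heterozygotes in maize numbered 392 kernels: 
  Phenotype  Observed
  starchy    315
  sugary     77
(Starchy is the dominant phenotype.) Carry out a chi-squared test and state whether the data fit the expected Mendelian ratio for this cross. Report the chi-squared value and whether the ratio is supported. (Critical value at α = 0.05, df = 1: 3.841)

For a monohybrid cross between heterozygotes with complete dominance, the expected phenotypic ratio is 3:1.
Under the 3:1 hypothesis (Σ ratio = 4, N = 392):
  starchy: 392 × 3/4 = 294
  sugary: 392 × 1/4 = 98
χ² = Σ (O − E)² / E
  starchy: (315 − 294)² / 294 = 1.5000
  sugary: (77 − 98)² / 98 = 4.5000
χ² = 1.5000 + 4.5000 = 6.000
Degrees of freedom = 2 − 1 = 1; critical value at α = 0.05 is 3.841.
Since 6.000 > 3.841, we reject the null hypothesis — the data do not fit the 3:1 ratio.

6.000; not consistent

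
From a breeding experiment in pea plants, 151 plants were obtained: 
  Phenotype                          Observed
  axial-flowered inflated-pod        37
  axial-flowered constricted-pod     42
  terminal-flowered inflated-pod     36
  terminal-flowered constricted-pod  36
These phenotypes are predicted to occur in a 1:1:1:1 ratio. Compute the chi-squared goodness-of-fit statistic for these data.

Total ratio parts = 4. Expected numbers out of 151:
  axial-flowered inflated-pod: 151 × 1/4 = 37.75
  axial-flowered constricted-pod: 151 × 1/4 = 37.75
  terminal-flowered inflated-pod: 151 × 1/4 = 37.75
  terminal-flowered constricted-pod: 151 × 1/4 = 37.75
χ² = Σ (O − E)² / E
  axial-flowered inflated-pod: (37 − 37.75)² / 37.75 = 0.0149
  axial-flowered constricted-pod: (42 − 37.75)² / 37.75 = 0.4785
  terminal-flowered inflated-pod: (36 − 37.75)² / 37.75 = 0.0811
  terminal-flowered constricted-pod: (36 − 37.75)² / 37.75 = 0.0811
χ² = 0.0149 + 0.4785 + 0.0811 + 0.0811 = 0.6556 ≈ 0.656

0.656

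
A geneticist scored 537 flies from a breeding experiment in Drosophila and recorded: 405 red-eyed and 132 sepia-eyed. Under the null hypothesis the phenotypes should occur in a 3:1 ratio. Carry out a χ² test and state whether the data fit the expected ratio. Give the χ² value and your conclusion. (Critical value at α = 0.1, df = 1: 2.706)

0.050; consistent

The 3:1 ratio has 4 parts, so with N = 537 the expected counts are:
  red-eyed: 537 × 3/4 = 402.75
  sepia-eyed: 537 × 1/4 = 134.25
χ² = Σ (O − E)² / E
  red-eyed: (405 − 402.75)² / 402.75 = 0.0126
  sepia-eyed: (132 − 134.25)² / 134.25 = 0.0377
χ² = 0.0126 + 0.0377 = 0.0503 ≈ 0.050
Degrees of freedom = 2 − 1 = 1; critical value at α = 0.1 is 2.706.
Since 0.050 < 2.706, we fail to reject the null hypothesis — the data are consistent with the 3:1 ratio.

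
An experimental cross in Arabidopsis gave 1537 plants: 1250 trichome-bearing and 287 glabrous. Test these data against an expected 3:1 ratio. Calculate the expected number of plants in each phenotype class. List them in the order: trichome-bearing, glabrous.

Total ratio parts = 4. Expected numbers out of 1537:
  trichome-bearing: 1537 × 3/4 = 1152.75
  glabrous: 1537 × 1/4 = 384.25

1152.75, 384.25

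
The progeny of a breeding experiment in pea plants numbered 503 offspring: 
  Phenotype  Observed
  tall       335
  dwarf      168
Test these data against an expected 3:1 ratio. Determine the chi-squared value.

18.927

Expected counts for N = 503 under a 3:1 ratio (total parts = 4):
  tall: 503 × 3/4 = 377.25
  dwarf: 503 × 1/4 = 125.75
χ² = Σ (O − E)² / E
  tall: (335 − 377.25)² / 377.25 = 4.7318
  dwarf: (168 − 125.75)² / 125.75 = 14.1953
χ² = 4.7318 + 14.1953 = 18.9271 ≈ 18.927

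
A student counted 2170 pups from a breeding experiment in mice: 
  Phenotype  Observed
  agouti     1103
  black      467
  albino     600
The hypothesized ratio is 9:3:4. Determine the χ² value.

26.314

Under the 9:3:4 hypothesis (Σ ratio = 16, N = 2170):
  agouti: 2170 × 9/16 = 1220.625
  black: 2170 × 3/16 = 406.875
  albino: 2170 × 4/16 = 542.5
χ² = Σ (O − E)² / E
  agouti: (1103 − 1220.625)² / 1220.625 = 11.3349
  black: (467 − 406.875)² / 406.875 = 8.8848
  albino: (600 − 542.5)² / 542.5 = 6.0945
χ² = 11.3349 + 8.8848 + 6.0945 = 26.3142 ≈ 26.314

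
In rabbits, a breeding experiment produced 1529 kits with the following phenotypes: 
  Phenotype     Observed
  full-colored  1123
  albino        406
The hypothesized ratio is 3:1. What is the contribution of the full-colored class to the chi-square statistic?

0.492

Under the 3:1 hypothesis (Σ ratio = 4, N = 1529):
  full-colored: 1529 × 3/4 = 1146.75
  albino: 1529 × 1/4 = 382.25
Contribution of full-colored: (1123 − 1146.75)² / 1146.75 = 0.4919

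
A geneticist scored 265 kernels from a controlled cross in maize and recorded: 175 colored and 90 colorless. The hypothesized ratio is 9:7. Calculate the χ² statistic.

Total ratio parts = 16. Expected numbers out of 265:
  colored: 265 × 9/16 = 149.0625
  colorless: 265 × 7/16 = 115.9375
χ² = Σ (O − E)² / E
  colored: (175 − 149.0625)² / 149.0625 = 4.5132
  colorless: (90 − 115.9375)² / 115.9375 = 5.8027
χ² = 4.5132 + 5.8027 = 10.3159 ≈ 10.316

10.316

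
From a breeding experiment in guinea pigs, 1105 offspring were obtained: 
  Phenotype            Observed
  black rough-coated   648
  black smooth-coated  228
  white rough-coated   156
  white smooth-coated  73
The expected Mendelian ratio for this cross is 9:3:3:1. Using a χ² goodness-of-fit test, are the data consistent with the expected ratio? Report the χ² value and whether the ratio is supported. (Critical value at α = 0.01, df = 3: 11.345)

16.086; not consistent

Total ratio parts = 16. Expected numbers out of 1105:
  black rough-coated: 1105 × 9/16 = 621.5625
  black smooth-coated: 1105 × 3/16 = 207.1875
  white rough-coated: 1105 × 3/16 = 207.1875
  white smooth-coated: 1105 × 1/16 = 69.0625
χ² = Σ (O − E)² / E
  black rough-coated: (648 − 621.5625)² / 621.5625 = 1.1245
  black smooth-coated: (228 − 207.1875)² / 207.1875 = 2.0907
  white rough-coated: (156 − 207.1875)² / 207.1875 = 12.6463
  white smooth-coated: (73 − 69.0625)² / 69.0625 = 0.2245
χ² = 1.1245 + 2.0907 + 12.6463 + 0.2245 = 16.086
Degrees of freedom = 4 − 1 = 3; critical value at α = 0.01 is 11.345.
Since 16.086 > 11.345, we reject the null hypothesis — the data do not fit the 9:3:3:1 ratio.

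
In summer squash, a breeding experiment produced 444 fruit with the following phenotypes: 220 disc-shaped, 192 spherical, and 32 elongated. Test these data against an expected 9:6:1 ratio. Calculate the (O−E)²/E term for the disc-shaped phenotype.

Total ratio parts = 16. Expected numbers out of 444:
  disc-shaped: 444 × 9/16 = 249.75
  spherical: 444 × 6/16 = 166.5
  elongated: 444 × 1/16 = 27.75
Contribution of disc-shaped: (220 − 249.75)² / 249.75 = 3.5438

3.544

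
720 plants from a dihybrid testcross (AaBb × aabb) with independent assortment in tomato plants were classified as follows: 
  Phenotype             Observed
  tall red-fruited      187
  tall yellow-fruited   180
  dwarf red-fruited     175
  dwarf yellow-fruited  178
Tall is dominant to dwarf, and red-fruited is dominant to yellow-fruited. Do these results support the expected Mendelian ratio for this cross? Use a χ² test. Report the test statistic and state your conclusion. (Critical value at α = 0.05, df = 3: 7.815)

0.433; consistent

A dihybrid testcross with independent assortment gives a 1:1:1:1 ratio.
Expected counts for N = 720 under a 1:1:1:1 ratio (total parts = 4):
  tall red-fruited: 720 × 1/4 = 180
  tall yellow-fruited: 720 × 1/4 = 180
  dwarf red-fruited: 720 × 1/4 = 180
  dwarf yellow-fruited: 720 × 1/4 = 180
χ² = Σ (O − E)² / E
  tall red-fruited: (187 − 180)² / 180 = 0.2722
  tall yellow-fruited: (180 − 180)² / 180 = 0.0000
  dwarf red-fruited: (175 − 180)² / 180 = 0.1389
  dwarf yellow-fruited: (178 − 180)² / 180 = 0.0222
χ² = 0.2722 + 0.0000 + 0.1389 + 0.0222 = 0.4333 ≈ 0.433
Degrees of freedom = 4 − 1 = 3; critical value at α = 0.05 is 7.815.
Since 0.433 < 7.815, we fail to reject the null hypothesis — the data are consistent with the 1:1:1:1 ratio.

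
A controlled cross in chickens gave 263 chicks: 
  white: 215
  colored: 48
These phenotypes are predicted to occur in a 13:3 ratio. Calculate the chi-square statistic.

0.043

Expected counts for N = 263 under a 13:3 ratio (total parts = 16):
  white: 263 × 13/16 = 213.6875
  colored: 263 × 3/16 = 49.3125
χ² = Σ (O − E)² / E
  white: (215 − 213.6875)² / 213.6875 = 0.0081
  colored: (48 − 49.3125)² / 49.3125 = 0.0349
χ² = 0.0081 + 0.0349 = 0.043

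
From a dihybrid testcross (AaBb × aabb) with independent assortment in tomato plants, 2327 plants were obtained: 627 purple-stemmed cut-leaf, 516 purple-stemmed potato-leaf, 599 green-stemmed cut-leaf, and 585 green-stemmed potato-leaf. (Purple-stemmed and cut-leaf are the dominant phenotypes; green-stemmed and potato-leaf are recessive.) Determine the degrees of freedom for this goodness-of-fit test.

A dihybrid testcross with independent assortment gives a 1:1:1:1 ratio.
A goodness-of-fit test with 4 phenotype classes has df = 4 − 1 = 3.

3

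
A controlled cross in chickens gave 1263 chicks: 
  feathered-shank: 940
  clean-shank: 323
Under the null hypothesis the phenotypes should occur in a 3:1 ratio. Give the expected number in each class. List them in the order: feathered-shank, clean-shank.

The 3:1 ratio has 4 parts, so with N = 1263 the expected counts are:
  feathered-shank: 1263 × 3/4 = 947.25
  clean-shank: 1263 × 1/4 = 315.75

947.25, 315.75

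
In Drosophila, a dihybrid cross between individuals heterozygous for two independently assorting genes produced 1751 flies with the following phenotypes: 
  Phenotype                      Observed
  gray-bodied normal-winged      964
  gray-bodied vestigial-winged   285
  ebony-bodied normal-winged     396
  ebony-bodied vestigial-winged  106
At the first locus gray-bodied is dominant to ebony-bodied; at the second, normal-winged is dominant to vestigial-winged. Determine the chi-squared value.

A dihybrid F₂ with independent assortment and complete dominance at both loci gives a 9:3:3:1 phenotypic ratio.
Under the 9:3:3:1 hypothesis (Σ ratio = 16, N = 1751):
  gray-bodied normal-winged: 1751 × 9/16 = 984.9375
  gray-bodied vestigial-winged: 1751 × 3/16 = 328.3125
  ebony-bodied normal-winged: 1751 × 3/16 = 328.3125
  ebony-bodied vestigial-winged: 1751 × 1/16 = 109.4375
χ² = Σ (O − E)² / E
  gray-bodied normal-winged: (964 − 984.9375)² / 984.9375 = 0.4451
  gray-bodied vestigial-winged: (285 − 328.3125)² / 328.3125 = 5.7140
  ebony-bodied normal-winged: (396 − 328.3125)² / 328.3125 = 13.9550
  ebony-bodied vestigial-winged: (106 − 109.4375)² / 109.4375 = 0.1080
χ² = 0.4451 + 5.7140 + 13.9550 + 0.1080 = 20.2221 ≈ 20.222

20.222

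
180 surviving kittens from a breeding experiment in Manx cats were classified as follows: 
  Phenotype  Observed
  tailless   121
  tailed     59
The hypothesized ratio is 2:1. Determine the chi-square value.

The 2:1 ratio has 3 parts, so with N = 180 the expected counts are:
  tailless: 180 × 2/3 = 120
  tailed: 180 × 1/3 = 60
χ² = Σ (O − E)² / E
  tailless: (121 − 120)² / 120 = 0.0083
  tailed: (59 − 60)² / 60 = 0.0167
χ² = 0.0083 + 0.0167 = 0.025

0.025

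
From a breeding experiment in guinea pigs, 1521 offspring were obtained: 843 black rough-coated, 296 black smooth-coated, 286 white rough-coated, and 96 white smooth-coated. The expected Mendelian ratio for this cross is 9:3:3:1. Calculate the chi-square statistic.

The 9:3:3:1 ratio has 16 parts, so with N = 1521 the expected counts are:
  black rough-coated: 1521 × 9/16 = 855.5625
  black smooth-coated: 1521 × 3/16 = 285.1875
  white rough-coated: 1521 × 3/16 = 285.1875
  white smooth-coated: 1521 × 1/16 = 95.0625
χ² = Σ (O − E)² / E
  black rough-coated: (843 − 855.5625)² / 855.5625 = 0.1845
  black smooth-coated: (296 − 285.1875)² / 285.1875 = 0.4099
  white rough-coated: (286 − 285.1875)² / 285.1875 = 0.0023
  white smooth-coated: (96 − 95.0625)² / 95.0625 = 0.0092
χ² = 0.1845 + 0.4099 + 0.0023 + 0.0092 = 0.6059 ≈ 0.606

0.606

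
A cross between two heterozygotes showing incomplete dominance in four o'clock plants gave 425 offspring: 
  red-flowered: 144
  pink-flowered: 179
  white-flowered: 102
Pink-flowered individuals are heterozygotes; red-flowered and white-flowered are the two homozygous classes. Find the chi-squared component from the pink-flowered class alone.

With incomplete dominance, a heterozygote × heterozygote cross gives a 1:2:1 phenotypic ratio.
Under the 1:2:1 hypothesis (Σ ratio = 4, N = 425):
  red-flowered: 425 × 1/4 = 106.25
  pink-flowered: 425 × 2/4 = 212.5
  white-flowered: 425 × 1/4 = 106.25
Contribution of pink-flowered: (179 − 212.5)² / 212.5 = 5.2812

5.281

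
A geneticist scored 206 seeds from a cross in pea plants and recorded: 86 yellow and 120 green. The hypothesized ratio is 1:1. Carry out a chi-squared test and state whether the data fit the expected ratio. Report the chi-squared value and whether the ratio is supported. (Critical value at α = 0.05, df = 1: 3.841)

5.612; not consistent

Total ratio parts = 2. Expected numbers out of 206:
  yellow: 206 × 1/2 = 103
  green: 206 × 1/2 = 103
χ² = Σ (O − E)² / E
  yellow: (86 − 103)² / 103 = 2.8058
  green: (120 − 103)² / 103 = 2.8058
χ² = 2.8058 + 2.8058 = 5.6116 ≈ 5.612
Degrees of freedom = 2 − 1 = 1; critical value at α = 0.05 is 3.841.
Since 5.612 > 3.841, we reject the null hypothesis — the data do not fit the 1:1 ratio.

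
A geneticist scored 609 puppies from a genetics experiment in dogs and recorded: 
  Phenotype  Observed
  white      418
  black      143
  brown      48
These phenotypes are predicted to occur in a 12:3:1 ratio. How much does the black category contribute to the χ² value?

The 12:3:1 ratio has 16 parts, so with N = 609 the expected counts are:
  white: 609 × 12/16 = 456.75
  black: 609 × 3/16 = 114.1875
  brown: 609 × 1/16 = 38.0625
Contribution of black: (143 − 114.1875)² / 114.1875 = 7.2701

7.270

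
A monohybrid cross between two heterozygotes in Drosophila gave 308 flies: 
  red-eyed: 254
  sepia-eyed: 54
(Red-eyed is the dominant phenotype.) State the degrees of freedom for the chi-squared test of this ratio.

For a monohybrid cross between heterozygotes with complete dominance, the expected phenotypic ratio is 3:1.
A goodness-of-fit test with 2 phenotype classes has df = 2 − 1 = 1.

1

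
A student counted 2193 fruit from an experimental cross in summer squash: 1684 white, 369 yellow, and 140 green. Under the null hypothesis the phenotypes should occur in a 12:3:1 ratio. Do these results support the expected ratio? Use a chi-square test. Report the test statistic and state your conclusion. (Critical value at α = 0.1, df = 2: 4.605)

The 12:3:1 ratio has 16 parts, so with N = 2193 the expected counts are:
  white: 2193 × 12/16 = 1644.75
  yellow: 2193 × 3/16 = 411.1875
  green: 2193 × 1/16 = 137.0625
χ² = Σ (O − E)² / E
  white: (1684 − 1644.75)² / 1644.75 = 0.9367
  yellow: (369 − 411.1875)² / 411.1875 = 4.3284
  green: (140 − 137.0625)² / 137.0625 = 0.0630
χ² = 0.9367 + 4.3284 + 0.0630 = 5.3281 ≈ 5.328
Degrees of freedom = 3 − 1 = 2; critical value at α = 0.1 is 4.605.
Since 5.328 > 4.605, we reject the null hypothesis — the data do not fit the 12:3:1 ratio.

5.328; not consistent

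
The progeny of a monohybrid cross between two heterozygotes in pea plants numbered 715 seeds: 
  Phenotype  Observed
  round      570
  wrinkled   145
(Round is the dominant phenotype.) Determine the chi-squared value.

8.497

For a monohybrid cross between heterozygotes with complete dominance, the expected phenotypic ratio is 3:1.
Total ratio parts = 4. Expected numbers out of 715:
  round: 715 × 3/4 = 536.25
  wrinkled: 715 × 1/4 = 178.75
χ² = Σ (O − E)² / E
  round: (570 − 536.25)² / 536.25 = 2.1241
  wrinkled: (145 − 178.75)² / 178.75 = 6.3724
χ² = 2.1241 + 6.3724 = 8.4965 ≈ 8.497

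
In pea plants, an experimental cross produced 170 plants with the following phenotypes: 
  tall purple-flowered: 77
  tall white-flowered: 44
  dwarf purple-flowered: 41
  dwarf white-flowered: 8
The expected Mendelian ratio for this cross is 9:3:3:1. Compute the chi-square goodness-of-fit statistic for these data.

The 9:3:3:1 ratio has 16 parts, so with N = 170 the expected counts are:
  tall purple-flowered: 170 × 9/16 = 95.625
  tall white-flowered: 170 × 3/16 = 31.875
  dwarf purple-flowered: 170 × 3/16 = 31.875
  dwarf white-flowered: 170 × 1/16 = 10.625
χ² = Σ (O − E)² / E
  tall purple-flowered: (77 − 95.625)² / 95.625 = 3.6276
  tall white-flowered: (44 − 31.875)² / 31.875 = 4.6123
  dwarf purple-flowered: (41 − 31.875)² / 31.875 = 2.6123
  dwarf white-flowered: (8 − 10.625)² / 10.625 = 0.6485
χ² = 3.6276 + 4.6123 + 2.6123 + 0.6485 = 11.5007 ≈ 11.501

11.501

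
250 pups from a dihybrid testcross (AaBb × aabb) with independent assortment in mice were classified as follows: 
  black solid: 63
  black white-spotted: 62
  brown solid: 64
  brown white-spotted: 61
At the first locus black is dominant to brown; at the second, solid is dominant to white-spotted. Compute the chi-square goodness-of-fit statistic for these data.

A dihybrid testcross with independent assortment gives a 1:1:1:1 ratio.
Under the 1:1:1:1 hypothesis (Σ ratio = 4, N = 250):
  black solid: 250 × 1/4 = 62.5
  black white-spotted: 250 × 1/4 = 62.5
  brown solid: 250 × 1/4 = 62.5
  brown white-spotted: 250 × 1/4 = 62.5
χ² = Σ (O − E)² / E
  black solid: (63 − 62.5)² / 62.5 = 0.0040
  black white-spotted: (62 − 62.5)² / 62.5 = 0.0040
  brown solid: (64 − 62.5)² / 62.5 = 0.0360
  brown white-spotted: (61 − 62.5)² / 62.5 = 0.0360
χ² = 0.0040 + 0.0040 + 0.0360 + 0.0360 = 0.080

0.080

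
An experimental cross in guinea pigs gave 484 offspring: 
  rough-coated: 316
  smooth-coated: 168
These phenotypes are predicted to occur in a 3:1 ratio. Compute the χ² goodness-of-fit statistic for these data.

24.342

Total ratio parts = 4. Expected numbers out of 484:
  rough-coated: 484 × 3/4 = 363
  smooth-coated: 484 × 1/4 = 121
χ² = Σ (O − E)² / E
  rough-coated: (316 − 363)² / 363 = 6.0854
  smooth-coated: (168 − 121)² / 121 = 18.2562
χ² = 6.0854 + 18.2562 = 24.3416 ≈ 24.342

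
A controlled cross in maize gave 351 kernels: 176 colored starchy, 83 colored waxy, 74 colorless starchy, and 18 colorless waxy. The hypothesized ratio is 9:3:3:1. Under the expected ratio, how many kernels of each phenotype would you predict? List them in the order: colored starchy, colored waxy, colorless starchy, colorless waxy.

Total ratio parts = 16. Expected numbers out of 351:
  colored starchy: 351 × 9/16 = 197.4375
  colored waxy: 351 × 3/16 = 65.8125
  colorless starchy: 351 × 3/16 = 65.8125
  colorless waxy: 351 × 1/16 = 21.9375

197.4375, 65.8125, 65.8125, 21.9375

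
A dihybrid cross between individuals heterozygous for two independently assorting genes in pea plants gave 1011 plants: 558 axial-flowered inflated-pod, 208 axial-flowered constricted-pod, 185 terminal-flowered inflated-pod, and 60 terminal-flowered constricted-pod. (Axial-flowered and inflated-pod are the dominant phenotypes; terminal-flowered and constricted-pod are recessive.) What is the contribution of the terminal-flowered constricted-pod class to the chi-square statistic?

0.161

A dihybrid F₂ with independent assortment and complete dominance at both loci gives a 9:3:3:1 phenotypic ratio.
Total ratio parts = 16. Expected numbers out of 1011:
  axial-flowered inflated-pod: 1011 × 9/16 = 568.6875
  axial-flowered constricted-pod: 1011 × 3/16 = 189.5625
  terminal-flowered inflated-pod: 1011 × 3/16 = 189.5625
  terminal-flowered constricted-pod: 1011 × 1/16 = 63.1875
Contribution of terminal-flowered constricted-pod: (60 − 63.1875)² / 63.1875 = 0.1608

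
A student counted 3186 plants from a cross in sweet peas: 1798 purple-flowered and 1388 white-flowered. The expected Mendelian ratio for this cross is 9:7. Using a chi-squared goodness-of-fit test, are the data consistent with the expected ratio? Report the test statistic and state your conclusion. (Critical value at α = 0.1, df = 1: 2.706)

0.044; consistent

The 9:7 ratio has 16 parts, so with N = 3186 the expected counts are:
  purple-flowered: 3186 × 9/16 = 1792.125
  white-flowered: 3186 × 7/16 = 1393.875
χ² = Σ (O − E)² / E
  purple-flowered: (1798 − 1792.125)² / 1792.125 = 0.0193
  white-flowered: (1388 − 1393.875)² / 1393.875 = 0.0248
χ² = 0.0193 + 0.0248 = 0.0441 ≈ 0.044
Degrees of freedom = 2 − 1 = 1; critical value at α = 0.1 is 2.706.
Since 0.044 < 2.706, we fail to reject the null hypothesis — the data are consistent with the 9:7 ratio.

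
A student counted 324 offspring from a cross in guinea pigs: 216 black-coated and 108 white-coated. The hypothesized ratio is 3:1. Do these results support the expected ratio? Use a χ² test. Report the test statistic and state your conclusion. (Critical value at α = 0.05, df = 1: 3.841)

12.000; not consistent

Expected counts for N = 324 under a 3:1 ratio (total parts = 4):
  black-coated: 324 × 3/4 = 243
  white-coated: 324 × 1/4 = 81
χ² = Σ (O − E)² / E
  black-coated: (216 − 243)² / 243 = 3.0000
  white-coated: (108 − 81)² / 81 = 9.0000
χ² = 3.0000 + 9.0000 = 12.000
Degrees of freedom = 2 − 1 = 1; critical value at α = 0.05 is 3.841.
Since 12.000 > 3.841, we reject the null hypothesis — the data do not fit the 3:1 ratio.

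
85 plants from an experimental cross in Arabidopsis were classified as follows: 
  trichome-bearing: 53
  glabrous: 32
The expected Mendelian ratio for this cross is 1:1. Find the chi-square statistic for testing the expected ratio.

5.188

Expected counts for N = 85 under a 1:1 ratio (total parts = 2):
  trichome-bearing: 85 × 1/2 = 42.5
  glabrous: 85 × 1/2 = 42.5
χ² = Σ (O − E)² / E
  trichome-bearing: (53 − 42.5)² / 42.5 = 2.5941
  glabrous: (32 − 42.5)² / 42.5 = 2.5941
χ² = 2.5941 + 2.5941 = 5.1882 ≈ 5.188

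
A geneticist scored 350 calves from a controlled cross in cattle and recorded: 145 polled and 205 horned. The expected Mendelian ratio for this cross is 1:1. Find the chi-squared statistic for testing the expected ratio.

10.286

Expected counts for N = 350 under a 1:1 ratio (total parts = 2):
  polled: 350 × 1/2 = 175
  horned: 350 × 1/2 = 175
χ² = Σ (O − E)² / E
  polled: (145 − 175)² / 175 = 5.1429
  horned: (205 − 175)² / 175 = 5.1429
χ² = 5.1429 + 5.1429 = 10.2858 ≈ 10.286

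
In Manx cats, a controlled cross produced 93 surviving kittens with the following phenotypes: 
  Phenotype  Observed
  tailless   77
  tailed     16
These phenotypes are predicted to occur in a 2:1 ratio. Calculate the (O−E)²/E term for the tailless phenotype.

3.629

Expected counts for N = 93 under a 2:1 ratio (total parts = 3):
  tailless: 93 × 2/3 = 62
  tailed: 93 × 1/3 = 31
Contribution of tailless: (77 − 62)² / 62 = 3.6290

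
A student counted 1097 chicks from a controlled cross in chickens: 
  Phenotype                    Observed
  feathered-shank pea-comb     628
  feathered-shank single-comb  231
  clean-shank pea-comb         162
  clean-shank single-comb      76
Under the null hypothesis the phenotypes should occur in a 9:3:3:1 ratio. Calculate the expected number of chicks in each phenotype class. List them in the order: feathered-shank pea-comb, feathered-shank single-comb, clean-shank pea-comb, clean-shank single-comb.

The 9:3:3:1 ratio has 16 parts, so with N = 1097 the expected counts are:
  feathered-shank pea-comb: 1097 × 9/16 = 617.0625
  feathered-shank single-comb: 1097 × 3/16 = 205.6875
  clean-shank pea-comb: 1097 × 3/16 = 205.6875
  clean-shank single-comb: 1097 × 1/16 = 68.5625

617.0625, 205.6875, 205.6875, 68.5625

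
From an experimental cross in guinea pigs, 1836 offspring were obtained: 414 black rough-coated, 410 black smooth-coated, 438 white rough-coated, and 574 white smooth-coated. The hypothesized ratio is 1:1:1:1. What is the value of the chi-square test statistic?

Expected counts for N = 1836 under a 1:1:1:1 ratio (total parts = 4):
  black rough-coated: 1836 × 1/4 = 459
  black smooth-coated: 1836 × 1/4 = 459
  white rough-coated: 1836 × 1/4 = 459
  white smooth-coated: 1836 × 1/4 = 459
χ² = Σ (O − E)² / E
  black rough-coated: (414 − 459)² / 459 = 4.4118
  black smooth-coated: (410 − 459)² / 459 = 5.2309
  white rough-coated: (438 − 459)² / 459 = 0.9608
  white smooth-coated: (574 − 459)² / 459 = 28.8126
χ² = 4.4118 + 5.2309 + 0.9608 + 28.8126 = 39.4161 ≈ 39.416

39.416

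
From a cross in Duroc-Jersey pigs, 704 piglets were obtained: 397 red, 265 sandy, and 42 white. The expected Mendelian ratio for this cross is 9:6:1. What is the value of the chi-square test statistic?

0.097

Under the 9:6:1 hypothesis (Σ ratio = 16, N = 704):
  red: 704 × 9/16 = 396
  sandy: 704 × 6/16 = 264
  white: 704 × 1/16 = 44
χ² = Σ (O − E)² / E
  red: (397 − 396)² / 396 = 0.0025
  sandy: (265 − 264)² / 264 = 0.0038
  white: (42 − 44)² / 44 = 0.0909
χ² = 0.0025 + 0.0038 + 0.0909 = 0.0972 ≈ 0.097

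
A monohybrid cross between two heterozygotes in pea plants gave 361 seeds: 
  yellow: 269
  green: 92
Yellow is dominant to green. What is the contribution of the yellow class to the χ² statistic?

For a monohybrid cross between heterozygotes with complete dominance, the expected phenotypic ratio is 3:1.
Under the 3:1 hypothesis (Σ ratio = 4, N = 361):
  yellow: 361 × 3/4 = 270.75
  green: 361 × 1/4 = 90.25
Contribution of yellow: (269 − 270.75)² / 270.75 = 0.0113

0.011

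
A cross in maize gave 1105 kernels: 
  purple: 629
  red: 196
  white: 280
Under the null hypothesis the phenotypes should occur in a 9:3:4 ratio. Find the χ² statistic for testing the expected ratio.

Under the 9:3:4 hypothesis (Σ ratio = 16, N = 1105):
  purple: 1105 × 9/16 = 621.5625
  red: 1105 × 3/16 = 207.1875
  white: 1105 × 4/16 = 276.25
χ² = Σ (O − E)² / E
  purple: (629 − 621.5625)² / 621.5625 = 0.0890
  red: (196 − 207.1875)² / 207.1875 = 0.6041
  white: (280 − 276.25)² / 276.25 = 0.0509
χ² = 0.0890 + 0.6041 + 0.0509 = 0.744

0.744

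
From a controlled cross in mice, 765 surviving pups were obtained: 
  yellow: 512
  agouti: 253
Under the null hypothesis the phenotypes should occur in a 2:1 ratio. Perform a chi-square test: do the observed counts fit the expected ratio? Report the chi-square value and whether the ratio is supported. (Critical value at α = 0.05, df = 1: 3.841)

0.024; consistent

Under the 2:1 hypothesis (Σ ratio = 3, N = 765):
  yellow: 765 × 2/3 = 510
  agouti: 765 × 1/3 = 255
χ² = Σ (O − E)² / E
  yellow: (512 − 510)² / 510 = 0.0078
  agouti: (253 − 255)² / 255 = 0.0157
χ² = 0.0078 + 0.0157 = 0.0235 ≈ 0.024
Degrees of freedom = 2 − 1 = 1; critical value at α = 0.05 is 3.841.
Since 0.024 < 3.841, we fail to reject the null hypothesis — the data are consistent with the 2:1 ratio.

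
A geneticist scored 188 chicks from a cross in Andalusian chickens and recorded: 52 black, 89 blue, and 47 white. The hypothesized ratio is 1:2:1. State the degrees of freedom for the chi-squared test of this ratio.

2

A goodness-of-fit test with 3 phenotype classes has df = 3 − 1 = 2.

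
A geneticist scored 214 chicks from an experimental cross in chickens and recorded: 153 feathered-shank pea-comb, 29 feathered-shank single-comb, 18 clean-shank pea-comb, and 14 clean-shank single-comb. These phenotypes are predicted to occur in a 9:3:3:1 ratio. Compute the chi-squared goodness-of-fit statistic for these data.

24.156

Total ratio parts = 16. Expected numbers out of 214:
  feathered-shank pea-comb: 214 × 9/16 = 120.375
  feathered-shank single-comb: 214 × 3/16 = 40.125
  clean-shank pea-comb: 214 × 3/16 = 40.125
  clean-shank single-comb: 214 × 1/16 = 13.375
χ² = Σ (O − E)² / E
  feathered-shank pea-comb: (153 − 120.375)² / 120.375 = 8.8423
  feathered-shank single-comb: (29 − 40.125)² / 40.125 = 3.0845
  clean-shank pea-comb: (18 − 40.125)² / 40.125 = 12.1998
  clean-shank single-comb: (14 − 13.375)² / 13.375 = 0.0292
χ² = 8.8423 + 3.0845 + 12.1998 + 0.0292 = 24.1558 ≈ 24.156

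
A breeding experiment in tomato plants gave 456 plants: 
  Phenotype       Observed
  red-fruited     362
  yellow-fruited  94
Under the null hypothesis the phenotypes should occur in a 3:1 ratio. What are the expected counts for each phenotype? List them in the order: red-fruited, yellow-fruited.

342, 114

Under the 3:1 hypothesis (Σ ratio = 4, N = 456):
  red-fruited: 456 × 3/4 = 342
  yellow-fruited: 456 × 1/4 = 114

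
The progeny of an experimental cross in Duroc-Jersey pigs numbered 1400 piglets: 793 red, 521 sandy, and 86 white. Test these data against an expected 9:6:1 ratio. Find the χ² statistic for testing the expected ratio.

0.095

The 9:6:1 ratio has 16 parts, so with N = 1400 the expected counts are:
  red: 1400 × 9/16 = 787.5
  sandy: 1400 × 6/16 = 525
  white: 1400 × 1/16 = 87.5
χ² = Σ (O − E)² / E
  red: (793 − 787.5)² / 787.5 = 0.0384
  sandy: (521 − 525)² / 525 = 0.0305
  white: (86 − 87.5)² / 87.5 = 0.0257
χ² = 0.0384 + 0.0305 + 0.0257 = 0.0946 ≈ 0.095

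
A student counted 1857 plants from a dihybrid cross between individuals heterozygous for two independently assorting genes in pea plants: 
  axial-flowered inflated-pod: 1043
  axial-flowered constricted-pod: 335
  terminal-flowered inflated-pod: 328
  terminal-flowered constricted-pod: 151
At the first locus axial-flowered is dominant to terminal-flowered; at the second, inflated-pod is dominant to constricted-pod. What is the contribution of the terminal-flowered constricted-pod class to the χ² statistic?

A dihybrid F₂ with independent assortment and complete dominance at both loci gives a 9:3:3:1 phenotypic ratio.
Total ratio parts = 16. Expected numbers out of 1857:
  axial-flowered inflated-pod: 1857 × 9/16 = 1044.5625
  axial-flowered constricted-pod: 1857 × 3/16 = 348.1875
  terminal-flowered inflated-pod: 1857 × 3/16 = 348.1875
  terminal-flowered constricted-pod: 1857 × 1/16 = 116.0625
Contribution of terminal-flowered constricted-pod: (151 − 116.0625)² / 116.0625 = 10.5170

10.517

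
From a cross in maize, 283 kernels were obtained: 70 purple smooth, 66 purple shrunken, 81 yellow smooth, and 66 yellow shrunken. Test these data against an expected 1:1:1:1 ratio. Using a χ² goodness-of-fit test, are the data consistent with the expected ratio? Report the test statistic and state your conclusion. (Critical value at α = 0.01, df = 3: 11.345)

Under the 1:1:1:1 hypothesis (Σ ratio = 4, N = 283):
  purple smooth: 283 × 1/4 = 70.75
  purple shrunken: 283 × 1/4 = 70.75
  yellow smooth: 283 × 1/4 = 70.75
  yellow shrunken: 283 × 1/4 = 70.75
χ² = Σ (O − E)² / E
  purple smooth: (70 − 70.75)² / 70.75 = 0.0080
  purple shrunken: (66 − 70.75)² / 70.75 = 0.3189
  yellow smooth: (81 − 70.75)² / 70.75 = 1.4850
  yellow shrunken: (66 − 70.75)² / 70.75 = 0.3189
χ² = 0.0080 + 0.3189 + 1.4850 + 0.3189 = 2.1308 ≈ 2.131
Degrees of freedom = 4 − 1 = 3; critical value at α = 0.01 is 11.345.
Since 2.131 < 11.345, we fail to reject the null hypothesis — the data are consistent with the 1:1:1:1 ratio.

2.131; consistent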